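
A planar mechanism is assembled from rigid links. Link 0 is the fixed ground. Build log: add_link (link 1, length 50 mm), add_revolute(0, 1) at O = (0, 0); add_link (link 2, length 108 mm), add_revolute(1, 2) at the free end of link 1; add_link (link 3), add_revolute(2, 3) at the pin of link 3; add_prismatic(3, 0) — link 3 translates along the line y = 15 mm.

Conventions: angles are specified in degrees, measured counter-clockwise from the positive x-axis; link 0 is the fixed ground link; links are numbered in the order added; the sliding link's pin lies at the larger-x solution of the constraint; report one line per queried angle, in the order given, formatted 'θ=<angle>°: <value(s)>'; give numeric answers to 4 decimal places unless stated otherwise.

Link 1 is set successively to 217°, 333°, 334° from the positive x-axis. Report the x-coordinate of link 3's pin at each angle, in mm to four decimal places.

geometry: r = 50 mm, L = 108 mm, e = 15 mm
θ=217°: crank pin P = (r cos θ, r sin θ) = (-39.931776, -30.090751)
θ=217°: h = r sin θ − e = -30.090751 − 15 = -45.090751
θ=217°: x = r cos θ + √(L² − h²) = -39.931776 + 98.136763 = 58.204987
θ=333°: crank pin P = (r cos θ, r sin θ) = (44.550326, -22.699525)
θ=333°: h = r sin θ − e = -22.699525 − 15 = -37.699525
θ=333°: x = r cos θ + √(L² − h²) = 44.550326 + 101.206451 = 145.756778
θ=334°: crank pin P = (r cos θ, r sin θ) = (44.939702, -21.918557)
θ=334°: h = r sin θ − e = -21.918557 − 15 = -36.918557
θ=334°: x = r cos θ + √(L² − h²) = 44.939702 + 101.493941 = 146.433644

θ=217°: 58.2050
θ=333°: 145.7568
θ=334°: 146.4336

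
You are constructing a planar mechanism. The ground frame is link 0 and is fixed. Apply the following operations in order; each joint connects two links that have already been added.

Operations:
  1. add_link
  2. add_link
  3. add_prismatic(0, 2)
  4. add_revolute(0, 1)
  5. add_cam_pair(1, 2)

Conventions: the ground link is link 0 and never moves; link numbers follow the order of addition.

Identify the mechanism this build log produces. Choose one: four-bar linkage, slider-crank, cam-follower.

links: 3 (incl. ground); joints: 1 revolute, 1 prismatic, 1 higher (cam) pair, forming one closed loop
3 links, revolute + prismatic + higher pair in one loop → cam-follower

cam-follower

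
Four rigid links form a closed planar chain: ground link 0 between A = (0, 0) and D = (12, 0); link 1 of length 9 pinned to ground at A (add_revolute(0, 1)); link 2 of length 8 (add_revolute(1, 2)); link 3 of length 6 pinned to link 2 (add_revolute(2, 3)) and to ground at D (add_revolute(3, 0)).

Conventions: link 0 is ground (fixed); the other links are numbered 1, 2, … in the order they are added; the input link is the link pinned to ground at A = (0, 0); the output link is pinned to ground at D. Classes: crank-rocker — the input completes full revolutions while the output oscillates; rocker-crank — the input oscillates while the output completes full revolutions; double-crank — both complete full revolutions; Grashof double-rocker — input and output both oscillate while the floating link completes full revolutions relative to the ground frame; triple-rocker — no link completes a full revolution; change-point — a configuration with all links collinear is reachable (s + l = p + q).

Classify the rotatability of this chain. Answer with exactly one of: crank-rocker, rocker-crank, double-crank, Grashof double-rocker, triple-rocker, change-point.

lengths: ground=12, input=9, coupler=8, output=6
sorted: s=6 (shortest), l=12 (longest), p+q=17
s + l = 18 vs p + q = 17
s + l > p + q → non-Grashof → no link fully rotates → triple-rocker

triple-rocker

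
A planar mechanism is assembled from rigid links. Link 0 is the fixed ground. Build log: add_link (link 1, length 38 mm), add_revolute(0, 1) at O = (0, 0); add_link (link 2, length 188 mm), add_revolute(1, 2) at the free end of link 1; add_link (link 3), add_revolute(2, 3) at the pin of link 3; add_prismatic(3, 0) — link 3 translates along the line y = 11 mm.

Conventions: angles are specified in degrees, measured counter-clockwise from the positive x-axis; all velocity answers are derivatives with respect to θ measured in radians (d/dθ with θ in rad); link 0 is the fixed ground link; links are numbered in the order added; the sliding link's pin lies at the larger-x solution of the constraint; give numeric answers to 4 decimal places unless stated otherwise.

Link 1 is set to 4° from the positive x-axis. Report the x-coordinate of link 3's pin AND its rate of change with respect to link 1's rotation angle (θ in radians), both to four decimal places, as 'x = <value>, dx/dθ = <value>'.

geometry: r = 38 mm, L = 188 mm, e = 11 mm
crank pin P = (r cos θ, r sin θ) = (37.907434, 2.650746)
h = r sin θ − e = 2.650746 − 11 = -8.349254
x = r cos θ + √(L² − h²) = 37.907434 + 187.814509 = 225.721943
dx/dθ = −r sin θ − h·r cos θ/√(L² − h²) (θ in radians; h = -8.349254) = -0.965579

x = 225.7219, dx/dθ = -0.9656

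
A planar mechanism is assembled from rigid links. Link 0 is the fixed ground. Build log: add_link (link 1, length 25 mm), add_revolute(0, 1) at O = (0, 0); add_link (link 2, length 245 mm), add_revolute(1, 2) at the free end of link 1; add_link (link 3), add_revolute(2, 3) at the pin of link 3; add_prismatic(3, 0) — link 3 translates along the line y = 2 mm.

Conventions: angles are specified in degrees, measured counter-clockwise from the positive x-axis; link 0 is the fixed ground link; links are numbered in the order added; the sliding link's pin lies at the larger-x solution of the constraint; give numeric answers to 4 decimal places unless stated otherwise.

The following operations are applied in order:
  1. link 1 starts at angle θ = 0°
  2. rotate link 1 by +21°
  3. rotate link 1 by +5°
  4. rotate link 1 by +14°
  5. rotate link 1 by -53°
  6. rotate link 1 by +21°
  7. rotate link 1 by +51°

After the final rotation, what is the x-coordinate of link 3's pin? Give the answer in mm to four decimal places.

geometry: r = 25 mm, L = 245 mm, e = 2 mm; θ starts at 0°
rotate link 1 by +21°: θ ← 0° +21° = 21°
rotate link 1 by +5°: θ ← 21° +5° = 26°
rotate link 1 by +14°: θ ← 26° +14° = 40°
rotate link 1 by -53°: θ ← 40° -53° = -13°
rotate link 1 by +21°: θ ← -13° +21° = 8°
rotate link 1 by +51°: θ ← 8° +51° = 59°
crank pin P = (r cos θ, r sin θ) = (12.875952, 21.429183)
h = r sin θ − e = 21.429183 − 2 = 19.429183
x = r cos θ + √(L² − h²) = 12.875952 + 244.228391 = 257.104343

257.1043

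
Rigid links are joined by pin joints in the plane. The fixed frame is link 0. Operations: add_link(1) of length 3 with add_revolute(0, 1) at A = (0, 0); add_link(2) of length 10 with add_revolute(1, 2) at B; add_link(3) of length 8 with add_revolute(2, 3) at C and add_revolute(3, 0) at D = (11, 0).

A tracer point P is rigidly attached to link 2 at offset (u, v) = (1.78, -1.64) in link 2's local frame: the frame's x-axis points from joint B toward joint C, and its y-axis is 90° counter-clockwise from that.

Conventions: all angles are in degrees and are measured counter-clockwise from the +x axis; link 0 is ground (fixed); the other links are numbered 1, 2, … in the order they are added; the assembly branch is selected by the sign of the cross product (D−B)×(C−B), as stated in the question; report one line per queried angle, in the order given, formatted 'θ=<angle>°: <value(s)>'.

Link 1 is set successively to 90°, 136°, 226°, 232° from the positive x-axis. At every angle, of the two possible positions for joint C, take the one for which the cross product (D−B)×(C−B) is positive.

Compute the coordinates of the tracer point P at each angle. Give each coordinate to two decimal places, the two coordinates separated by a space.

A=(0,0), D=(11.00,0)
θ=90°: B = A + 3.00·(cos90°, sin90°) = (0.0000, 3.0000)
θ=90°: |BD| = 11.4018
θ=90°: circle(B,10.00) ∩ circle(D,8.00): a=7.2796, h=6.8562
θ=90°:   candidates: C₊=(8.8271,7.6992) cross=78.173; C₋=(5.2191,-5.5300) cross=-78.173
θ=90°:   branch + wants cross > 0 → take C=(8.8271,7.6992) (cross=78.173)
θ=90°: ex = (C−B)/|BC| = (0.8827,0.4699); ey = (-0.4699,0.8827)
θ=90°: P = B + 1.78·ex + -1.64·ey = (2.3419,2.3888)
θ=136°: B = A + 3.00·(cos136°, sin136°) = (-2.1580, 2.0840)
θ=136°: |BD| = 13.3220
θ=136°: circle(B,10.00) ∩ circle(D,8.00): a=8.0122, h=5.9838
θ=136°:   candidates: C₊=(6.6915,6.7407) cross=79.716; C₋=(4.8195,-5.0795) cross=-79.716
θ=136°:   branch + wants cross > 0 → take C=(6.6915,6.7407) (cross=79.716)
θ=136°: ex = (C−B)/|BC| = (0.8850,0.4657); ey = (-0.4657,0.8850)
θ=136°: P = B + 1.78·ex + -1.64·ey = (0.1809,1.4615)
θ=226°: B = A + 3.00·(cos226°, sin226°) = (-2.0840, -2.1580)
θ=226°: |BD| = 13.2607
θ=226°: circle(B,10.00) ∩ circle(D,8.00): a=7.9878, h=6.0163
θ=226°:   candidates: C₊=(4.8182,5.0780) cross=79.780; C₋=(6.7764,-6.7942) cross=-79.780
θ=226°:   branch + wants cross > 0 → take C=(4.8182,5.0780) (cross=79.780)
θ=226°: ex = (C−B)/|BC| = (0.6902,0.7236); ey = (-0.7236,0.6902)
θ=226°: P = B + 1.78·ex + -1.64·ey = (0.3313,-2.0020)
θ=232°: B = A + 3.00·(cos232°, sin232°) = (-1.8470, -2.3640)
θ=232°: |BD| = 13.0627
θ=232°: circle(B,10.00) ∩ circle(D,8.00): a=7.9093, h=6.1191
θ=232°:   candidates: C₊=(4.8243,5.0854) cross=79.931; C₋=(7.0391,-6.9506) cross=-79.931
θ=232°:   branch + wants cross > 0 → take C=(4.8243,5.0854) (cross=79.931)
θ=232°: ex = (C−B)/|BC| = (0.6671,0.7449); ey = (-0.7449,0.6671)
θ=232°: P = B + 1.78·ex + -1.64·ey = (0.5622,-2.1321)

θ=90°: 2.34 2.39
θ=136°: 0.18 1.46
θ=226°: 0.33 -2.00
θ=232°: 0.56 -2.13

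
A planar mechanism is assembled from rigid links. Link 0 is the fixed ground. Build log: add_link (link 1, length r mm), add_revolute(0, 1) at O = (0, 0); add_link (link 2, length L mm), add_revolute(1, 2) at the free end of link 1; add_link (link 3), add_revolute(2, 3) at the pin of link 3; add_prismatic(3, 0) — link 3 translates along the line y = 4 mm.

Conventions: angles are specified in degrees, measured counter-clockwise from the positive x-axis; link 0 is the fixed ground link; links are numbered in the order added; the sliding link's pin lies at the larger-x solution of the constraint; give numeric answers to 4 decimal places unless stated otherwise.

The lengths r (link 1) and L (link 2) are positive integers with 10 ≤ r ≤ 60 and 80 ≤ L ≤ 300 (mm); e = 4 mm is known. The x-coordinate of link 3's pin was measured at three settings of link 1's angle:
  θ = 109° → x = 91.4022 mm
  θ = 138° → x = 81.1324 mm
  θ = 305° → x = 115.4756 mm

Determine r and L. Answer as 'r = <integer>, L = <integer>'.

constraint per measurement: (x − r cos θ)² + (r sin θ − e)² = L²
subtracting the θ₁ and θ₂ equations cancels the r² and L² terms:
r = (x₁² − x₂²) / (2[(x₁cos θ₁ + e sin θ₁) − (x₂cos θ₂ + e sin θ₂)]) = 28.0000 → r = 28
L² = (x₁ − r cos θ₁)² + (r sin θ₁ − e)² = 10608.9942 → L = 103.0000 → L = 103
check at θ₃=305°: x = 115.4756 (printed 115.4756) ✓

r = 28, L = 103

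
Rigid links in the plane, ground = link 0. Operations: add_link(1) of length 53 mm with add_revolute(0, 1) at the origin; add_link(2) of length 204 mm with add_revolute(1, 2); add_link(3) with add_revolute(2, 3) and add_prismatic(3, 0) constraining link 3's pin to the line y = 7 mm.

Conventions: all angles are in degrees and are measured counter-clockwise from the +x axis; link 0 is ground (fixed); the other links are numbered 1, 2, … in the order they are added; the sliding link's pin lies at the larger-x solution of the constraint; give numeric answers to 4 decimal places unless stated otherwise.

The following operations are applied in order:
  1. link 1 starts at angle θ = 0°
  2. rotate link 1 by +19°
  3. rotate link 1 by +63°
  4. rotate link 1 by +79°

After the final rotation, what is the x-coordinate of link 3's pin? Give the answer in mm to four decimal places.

geometry: r = 53 mm, L = 204 mm, e = 7 mm; θ starts at 0°
rotate link 1 by +19°: θ ← 0° +19° = 19°
rotate link 1 by +63°: θ ← 19° +63° = 82°
rotate link 1 by +79°: θ ← 82° +79° = 161°
crank pin P = (r cos θ, r sin θ) = (-50.112485, 17.255112)
h = r sin θ − e = 17.255112 − 7 = 10.255112
x = r cos θ + √(L² − h²) = -50.112485 + 203.742074 = 153.629589

153.6296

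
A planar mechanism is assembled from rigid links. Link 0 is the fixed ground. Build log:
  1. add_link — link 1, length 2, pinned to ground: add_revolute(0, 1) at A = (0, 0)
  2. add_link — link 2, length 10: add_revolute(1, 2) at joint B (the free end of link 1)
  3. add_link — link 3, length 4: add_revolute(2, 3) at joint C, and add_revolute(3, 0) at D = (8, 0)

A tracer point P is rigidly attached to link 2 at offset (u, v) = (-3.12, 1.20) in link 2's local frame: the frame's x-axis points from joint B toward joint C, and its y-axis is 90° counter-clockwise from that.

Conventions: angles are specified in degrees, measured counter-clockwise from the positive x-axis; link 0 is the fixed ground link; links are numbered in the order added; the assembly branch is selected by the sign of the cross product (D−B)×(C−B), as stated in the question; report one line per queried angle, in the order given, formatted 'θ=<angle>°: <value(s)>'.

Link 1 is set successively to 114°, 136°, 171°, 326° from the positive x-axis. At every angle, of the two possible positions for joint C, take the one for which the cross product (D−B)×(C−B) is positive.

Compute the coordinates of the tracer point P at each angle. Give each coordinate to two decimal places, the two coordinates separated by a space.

A=(0,0), D=(8.00,0)
θ=114°: B = A + 2.00·(cos114°, sin114°) = (-0.8135, 1.8271)
θ=114°: |BD| = 9.0009
θ=114°: circle(B,10.00) ∩ circle(D,4.00): a=9.1667, h=3.9966
θ=114°:   candidates: C₊=(8.9736,3.8797) cross=35.973; C₋=(7.3511,-3.9470) cross=-35.973
θ=114°:   branch + wants cross > 0 → take C=(8.9736,3.8797) (cross=35.973)
θ=114°: ex = (C−B)/|BC| = (0.9787,0.2053); ey = (-0.2053,0.9787)
θ=114°: P = B + -3.12·ex + 1.20·ey = (-4.1134,2.3611)
θ=136°: B = A + 2.00·(cos136°, sin136°) = (-1.4387, 1.3893)
θ=136°: |BD| = 9.5404
θ=136°: circle(B,10.00) ∩ circle(D,4.00): a=9.1725, h=3.9830
θ=136°:   candidates: C₊=(8.2161,3.9942) cross=38.000; C₋=(7.0560,-3.8870) cross=-38.000
θ=136°:   branch + wants cross > 0 → take C=(8.2161,3.9942) (cross=38.000)
θ=136°: ex = (C−B)/|BC| = (0.9655,0.2605); ey = (-0.2605,0.9655)
θ=136°: P = B + -3.12·ex + 1.20·ey = (-4.7636,1.7352)
θ=171°: B = A + 2.00·(cos171°, sin171°) = (-1.9754, 0.3129)
θ=171°: |BD| = 9.9803
θ=171°: circle(B,10.00) ∩ circle(D,4.00): a=9.1984, h=3.9228
θ=171°:   candidates: C₊=(7.3415,3.9454) cross=39.151; C₋=(7.0956,-3.8964) cross=-39.151
θ=171°:   branch + wants cross > 0 → take C=(7.3415,3.9454) (cross=39.151)
θ=171°: ex = (C−B)/|BC| = (0.9317,0.3633); ey = (-0.3633,0.9317)
θ=171°: P = B + -3.12·ex + 1.20·ey = (-5.3182,0.2975)
θ=326°: B = A + 2.00·(cos326°, sin326°) = (1.6581, -1.1184)
θ=326°: |BD| = 6.4398
θ=326°: circle(B,10.00) ∩ circle(D,4.00): a=9.7419, h=2.2575
θ=326°:   candidates: C₊=(10.8598,2.7967) cross=14.538; C₋=(11.6439,-1.6497) cross=-14.538
θ=326°:   branch + wants cross > 0 → take C=(10.8598,2.7967) (cross=14.538)
θ=326°: ex = (C−B)/|BC| = (0.9202,0.3915); ey = (-0.3915,0.9202)
θ=326°: P = B + -3.12·ex + 1.20·ey = (-1.6827,-1.2357)

θ=114°: -4.11 2.36
θ=136°: -4.76 1.74
θ=171°: -5.32 0.30
θ=326°: -1.68 -1.24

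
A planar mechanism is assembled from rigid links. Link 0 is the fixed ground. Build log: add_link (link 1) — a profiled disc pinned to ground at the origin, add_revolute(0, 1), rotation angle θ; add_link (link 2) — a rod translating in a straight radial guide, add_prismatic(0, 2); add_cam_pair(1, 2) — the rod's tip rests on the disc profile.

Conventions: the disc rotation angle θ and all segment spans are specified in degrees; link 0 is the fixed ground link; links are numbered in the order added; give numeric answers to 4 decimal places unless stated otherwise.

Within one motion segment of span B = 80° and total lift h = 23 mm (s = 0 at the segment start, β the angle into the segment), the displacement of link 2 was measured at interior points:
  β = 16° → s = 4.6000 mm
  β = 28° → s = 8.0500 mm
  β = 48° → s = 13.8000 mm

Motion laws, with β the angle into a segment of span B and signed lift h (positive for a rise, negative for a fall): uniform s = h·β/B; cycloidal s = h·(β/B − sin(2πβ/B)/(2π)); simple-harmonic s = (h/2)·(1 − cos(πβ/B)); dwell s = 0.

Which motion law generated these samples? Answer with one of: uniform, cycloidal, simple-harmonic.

candidates at β/B = r: uniform s = h·r (linear in β); cycloidal s = h·(r − sin(2πr)/(2π)); simple-harmonic s = (h/2)(1 − cos(πr))
β=16°: printed 4.6000 | uniform 4.6000, cycloidal 1.1186, simple-harmonic 2.1963
β=28°: printed 8.0500 | uniform 8.0500, cycloidal 5.0885, simple-harmonic 6.2791
β=48°: printed 13.8000 | uniform 13.8000, cycloidal 15.9516, simple-harmonic 15.0537
only one law matches every sample → uniform

uniform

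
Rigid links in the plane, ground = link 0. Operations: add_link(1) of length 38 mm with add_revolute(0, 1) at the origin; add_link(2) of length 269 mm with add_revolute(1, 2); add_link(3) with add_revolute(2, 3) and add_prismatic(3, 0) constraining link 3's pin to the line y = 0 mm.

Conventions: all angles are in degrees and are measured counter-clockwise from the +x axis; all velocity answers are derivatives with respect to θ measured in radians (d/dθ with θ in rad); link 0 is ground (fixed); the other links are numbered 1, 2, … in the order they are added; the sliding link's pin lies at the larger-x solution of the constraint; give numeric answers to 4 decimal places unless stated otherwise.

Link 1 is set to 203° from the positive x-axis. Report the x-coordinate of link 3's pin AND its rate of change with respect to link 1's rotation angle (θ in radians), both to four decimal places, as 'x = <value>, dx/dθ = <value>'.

geometry: r = 38 mm, L = 269 mm, e = 0 mm
crank pin P = (r cos θ, r sin θ) = (-34.979184, -14.847783)
h = r sin θ − e = -14.847783 − 0 = -14.847783
x = r cos θ + √(L² − h²) = -34.979184 + 268.589917 = 233.610732
dx/dθ = −r sin θ − h·r cos θ/√(L² − h²) (θ in radians; h = -14.847783) = 12.914116

x = 233.6107, dx/dθ = 12.9141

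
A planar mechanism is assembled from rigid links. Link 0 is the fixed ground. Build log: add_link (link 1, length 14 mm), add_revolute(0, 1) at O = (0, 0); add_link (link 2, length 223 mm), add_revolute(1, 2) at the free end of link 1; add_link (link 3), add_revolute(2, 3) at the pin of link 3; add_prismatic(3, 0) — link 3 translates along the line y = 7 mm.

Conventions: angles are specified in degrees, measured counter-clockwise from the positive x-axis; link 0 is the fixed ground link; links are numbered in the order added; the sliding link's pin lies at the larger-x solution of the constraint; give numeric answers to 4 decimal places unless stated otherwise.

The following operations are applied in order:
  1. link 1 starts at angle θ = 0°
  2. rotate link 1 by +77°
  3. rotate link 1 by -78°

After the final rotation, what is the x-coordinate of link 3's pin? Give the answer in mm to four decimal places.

geometry: r = 14 mm, L = 223 mm, e = 7 mm; θ starts at 0°
rotate link 1 by +77°: θ ← 0° +77° = 77°
rotate link 1 by -78°: θ ← 77° -78° = -1°
crank pin P = (r cos θ, r sin θ) = (13.997868, -0.244334)
h = r sin θ − e = -0.244334 − 7 = -7.244334
x = r cos θ + √(L² − h²) = 13.997868 + 222.882300 = 236.880168

236.8802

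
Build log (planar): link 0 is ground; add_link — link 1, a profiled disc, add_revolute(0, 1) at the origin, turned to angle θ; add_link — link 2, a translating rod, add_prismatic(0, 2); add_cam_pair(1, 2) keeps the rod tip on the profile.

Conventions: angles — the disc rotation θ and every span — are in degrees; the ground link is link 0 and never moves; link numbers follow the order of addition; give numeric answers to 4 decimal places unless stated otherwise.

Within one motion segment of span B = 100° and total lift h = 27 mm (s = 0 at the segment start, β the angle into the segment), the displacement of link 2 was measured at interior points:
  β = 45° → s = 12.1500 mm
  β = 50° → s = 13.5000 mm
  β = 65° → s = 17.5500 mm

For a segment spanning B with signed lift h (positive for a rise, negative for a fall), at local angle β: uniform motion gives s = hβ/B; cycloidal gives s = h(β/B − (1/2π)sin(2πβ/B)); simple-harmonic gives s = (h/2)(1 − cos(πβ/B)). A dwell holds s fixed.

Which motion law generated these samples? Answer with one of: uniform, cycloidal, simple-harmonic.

candidates at β/B = r: uniform s = h·r (linear in β); cycloidal s = h·(r − sin(2πr)/(2π)); simple-harmonic s = (h/2)(1 − cos(πr))
β=45°: printed 12.1500 | uniform 12.1500, cycloidal 10.8221, simple-harmonic 11.3881
β=50°: printed 13.5000 | uniform 13.5000, cycloidal 13.5000, simple-harmonic 13.5000
β=65°: printed 17.5500 | uniform 17.5500, cycloidal 21.0265, simple-harmonic 19.6289
only one law matches every sample → uniform

uniform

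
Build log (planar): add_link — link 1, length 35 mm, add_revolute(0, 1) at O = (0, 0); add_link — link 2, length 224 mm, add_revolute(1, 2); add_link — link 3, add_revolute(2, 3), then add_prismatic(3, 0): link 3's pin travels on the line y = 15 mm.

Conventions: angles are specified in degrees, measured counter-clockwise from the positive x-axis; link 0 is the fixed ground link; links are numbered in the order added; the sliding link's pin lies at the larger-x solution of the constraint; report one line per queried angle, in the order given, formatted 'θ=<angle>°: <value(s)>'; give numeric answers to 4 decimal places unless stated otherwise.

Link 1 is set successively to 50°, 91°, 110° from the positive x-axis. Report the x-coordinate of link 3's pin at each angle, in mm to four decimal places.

geometry: r = 35 mm, L = 224 mm, e = 15 mm
θ=50°: crank pin P = (r cos θ, r sin θ) = (22.497566, 26.811556)
θ=50°: h = r sin θ − e = 26.811556 − 15 = 11.811556
θ=50°: x = r cos θ + √(L² − h²) = 22.497566 + 223.688371 = 246.185937
θ=91°: crank pin P = (r cos θ, r sin θ) = (-0.610834, 34.994669)
θ=91°: h = r sin θ − e = 34.994669 − 15 = 19.994669
θ=91°: x = r cos θ + √(L² − h²) = -0.610834 + 223.105834 = 222.495000
θ=110°: crank pin P = (r cos θ, r sin θ) = (-11.970705, 32.889242)
θ=110°: h = r sin θ − e = 32.889242 − 15 = 17.889242
θ=110°: x = r cos θ + √(L² − h²) = -11.970705 + 223.284516 = 211.313811

θ=50°: 246.1859
θ=91°: 222.4950
θ=110°: 211.3138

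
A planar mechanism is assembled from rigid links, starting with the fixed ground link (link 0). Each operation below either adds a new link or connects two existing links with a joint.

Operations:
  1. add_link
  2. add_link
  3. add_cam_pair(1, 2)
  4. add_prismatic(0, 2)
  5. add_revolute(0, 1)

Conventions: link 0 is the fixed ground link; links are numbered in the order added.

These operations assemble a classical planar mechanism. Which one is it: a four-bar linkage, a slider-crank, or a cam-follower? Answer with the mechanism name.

links: 3 (incl. ground); joints: 1 revolute, 1 prismatic, 1 higher (cam) pair, forming one closed loop
3 links, revolute + prismatic + higher pair in one loop → cam-follower

cam-follower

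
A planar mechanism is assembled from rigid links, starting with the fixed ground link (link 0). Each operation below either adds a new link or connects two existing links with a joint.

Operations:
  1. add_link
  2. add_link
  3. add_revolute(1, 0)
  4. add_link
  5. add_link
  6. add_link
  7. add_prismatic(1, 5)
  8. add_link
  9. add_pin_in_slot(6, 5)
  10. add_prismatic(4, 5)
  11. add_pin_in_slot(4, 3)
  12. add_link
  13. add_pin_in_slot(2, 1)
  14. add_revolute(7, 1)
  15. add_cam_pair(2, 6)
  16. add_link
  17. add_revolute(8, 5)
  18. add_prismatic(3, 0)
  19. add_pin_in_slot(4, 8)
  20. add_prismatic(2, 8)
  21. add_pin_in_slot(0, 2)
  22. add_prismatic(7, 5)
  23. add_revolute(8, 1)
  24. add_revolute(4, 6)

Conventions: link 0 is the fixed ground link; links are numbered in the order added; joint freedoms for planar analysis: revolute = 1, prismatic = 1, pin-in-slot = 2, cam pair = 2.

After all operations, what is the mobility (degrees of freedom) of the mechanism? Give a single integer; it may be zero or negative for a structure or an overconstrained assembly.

L=1 J1=0 J2=0
add link → L=2 J1=0 J2=0
add link → L=3 J1=0 J2=0
R@1,0 dof=1 J1 → L=3 J1=1 J2=0
add link → L=4 J1=1 J2=0
add link → L=5 J1=1 J2=0
add link → L=6 J1=1 J2=0
P@1,5 dof=1 J1 → L=6 J1=2 J2=0
add link → L=7 J1=2 J2=0
PS@6,5 dof=2 J2 → L=7 J1=2 J2=1
P@4,5 dof=1 J1 → L=7 J1=3 J2=1
PS@4,3 dof=2 J2 → L=7 J1=3 J2=2
add link → L=8 J1=3 J2=2
PS@2,1 dof=2 J2 → L=8 J1=3 J2=3
R@7,1 dof=1 J1 → L=8 J1=4 J2=3
C@2,6 dof=2 J2 → L=8 J1=4 J2=4
add link → L=9 J1=4 J2=4
R@8,5 dof=1 J1 → L=9 J1=5 J2=4
P@3,0 dof=1 J1 → L=9 J1=6 J2=4
PS@4,8 dof=2 J2 → L=9 J1=6 J2=5
P@2,8 dof=1 J1 → L=9 J1=7 J2=5
PS@0,2 dof=2 J2 → L=9 J1=7 J2=6
P@7,5 dof=1 J1 → L=9 J1=8 J2=6
R@8,1 dof=1 J1 → L=9 J1=9 J2=6
R@4,6 dof=1 J1 → L=9 J1=10 J2=6
M=3(L−1)−2J1−J2=3·8−2·10−6=-2

M = -2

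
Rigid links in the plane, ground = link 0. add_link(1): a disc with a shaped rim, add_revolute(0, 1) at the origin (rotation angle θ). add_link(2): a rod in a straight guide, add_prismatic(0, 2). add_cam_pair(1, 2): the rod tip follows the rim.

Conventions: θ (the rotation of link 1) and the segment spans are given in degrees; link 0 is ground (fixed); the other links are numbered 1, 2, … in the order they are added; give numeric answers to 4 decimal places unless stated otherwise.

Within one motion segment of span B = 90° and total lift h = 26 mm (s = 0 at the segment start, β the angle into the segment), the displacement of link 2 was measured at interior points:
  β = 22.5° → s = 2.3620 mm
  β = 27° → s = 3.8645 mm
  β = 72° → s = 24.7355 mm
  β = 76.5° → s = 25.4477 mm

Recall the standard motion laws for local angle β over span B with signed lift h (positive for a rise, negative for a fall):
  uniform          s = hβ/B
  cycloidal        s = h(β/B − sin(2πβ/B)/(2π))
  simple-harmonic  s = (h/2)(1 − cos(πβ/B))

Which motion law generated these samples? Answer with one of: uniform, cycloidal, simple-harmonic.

candidates at β/B = r: uniform s = h·r (linear in β); cycloidal s = h·(r − sin(2πr)/(2π)); simple-harmonic s = (h/2)(1 − cos(πr))
β=22.5°: printed 2.3620 | uniform 6.5000, cycloidal 2.3620, simple-harmonic 3.8076
β=27°: printed 3.8645 | uniform 7.8000, cycloidal 3.8645, simple-harmonic 5.3588
β=72°: printed 24.7355 | uniform 20.8000, cycloidal 24.7355, simple-harmonic 23.5172
β=76.5°: printed 25.4477 | uniform 22.1000, cycloidal 25.4477, simple-harmonic 24.5831
only one law matches every sample → cycloidal

cycloidal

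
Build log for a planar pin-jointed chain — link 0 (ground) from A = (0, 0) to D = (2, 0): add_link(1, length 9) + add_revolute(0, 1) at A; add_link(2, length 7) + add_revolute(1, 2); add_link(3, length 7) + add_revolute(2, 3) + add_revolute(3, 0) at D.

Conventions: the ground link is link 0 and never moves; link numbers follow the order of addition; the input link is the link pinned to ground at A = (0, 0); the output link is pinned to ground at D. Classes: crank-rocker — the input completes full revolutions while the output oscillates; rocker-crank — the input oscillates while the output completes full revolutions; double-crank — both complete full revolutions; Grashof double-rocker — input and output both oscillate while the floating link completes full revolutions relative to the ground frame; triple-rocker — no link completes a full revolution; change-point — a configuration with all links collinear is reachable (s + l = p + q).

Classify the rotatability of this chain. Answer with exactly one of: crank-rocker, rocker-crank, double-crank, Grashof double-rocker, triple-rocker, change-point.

lengths: ground=2, input=9, coupler=7, output=7
sorted: s=2 (shortest), l=9 (longest), p+q=14
s + l = 11 vs p + q = 14
s + l < p + q (Grashof) with shortest = ground link → double-crank

double-crank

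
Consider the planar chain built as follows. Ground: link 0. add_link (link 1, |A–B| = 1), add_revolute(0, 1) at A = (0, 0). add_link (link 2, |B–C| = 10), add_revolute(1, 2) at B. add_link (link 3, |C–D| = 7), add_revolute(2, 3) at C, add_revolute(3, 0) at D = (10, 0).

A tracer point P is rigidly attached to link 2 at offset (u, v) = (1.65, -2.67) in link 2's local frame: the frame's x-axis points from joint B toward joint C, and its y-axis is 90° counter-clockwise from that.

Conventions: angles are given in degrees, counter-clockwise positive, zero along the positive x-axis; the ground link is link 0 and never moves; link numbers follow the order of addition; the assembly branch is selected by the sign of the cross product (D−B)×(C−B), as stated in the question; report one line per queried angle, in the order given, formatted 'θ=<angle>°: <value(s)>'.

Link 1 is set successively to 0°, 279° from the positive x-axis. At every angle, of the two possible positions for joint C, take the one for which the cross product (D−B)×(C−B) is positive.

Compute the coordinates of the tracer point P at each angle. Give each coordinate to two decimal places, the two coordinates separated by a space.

A=(0,0), D=(10.00,0)
θ=0°: B = A + 1.00·(cos0°, sin0°) = (1.0000, 0.0000)
θ=0°: |BD| = 9.0000
θ=0°: circle(B,10.00) ∩ circle(D,7.00): a=7.3333, h=6.7987
θ=0°:   candidates: C₊=(8.3333,6.7987) cross=61.188; C₋=(8.3333,-6.7987) cross=-61.188
θ=0°:   branch + wants cross > 0 → take C=(8.3333,6.7987) (cross=61.188)
θ=0°: ex = (C−B)/|BC| = (0.7333,0.6799); ey = (-0.6799,0.7333)
θ=0°: P = B + 1.65·ex + -2.67·ey = (4.0253,-0.8362)
θ=279°: B = A + 1.00·(cos279°, sin279°) = (0.1564, -0.9877)
θ=279°: |BD| = 9.8930
θ=279°: circle(B,10.00) ∩ circle(D,7.00): a=7.5241, h=6.5870
θ=279°:   candidates: C₊=(6.9853,6.3176) cross=65.165; C₋=(8.3005,-6.7906) cross=-65.165
θ=279°:   branch + wants cross > 0 → take C=(6.9853,6.3176) (cross=65.165)
θ=279°: ex = (C−B)/|BC| = (0.6829,0.7305); ey = (-0.7305,0.6829)
θ=279°: P = B + 1.65·ex + -2.67·ey = (3.2337,-1.6056)

θ=0°: 4.03 -0.84
θ=279°: 3.23 -1.61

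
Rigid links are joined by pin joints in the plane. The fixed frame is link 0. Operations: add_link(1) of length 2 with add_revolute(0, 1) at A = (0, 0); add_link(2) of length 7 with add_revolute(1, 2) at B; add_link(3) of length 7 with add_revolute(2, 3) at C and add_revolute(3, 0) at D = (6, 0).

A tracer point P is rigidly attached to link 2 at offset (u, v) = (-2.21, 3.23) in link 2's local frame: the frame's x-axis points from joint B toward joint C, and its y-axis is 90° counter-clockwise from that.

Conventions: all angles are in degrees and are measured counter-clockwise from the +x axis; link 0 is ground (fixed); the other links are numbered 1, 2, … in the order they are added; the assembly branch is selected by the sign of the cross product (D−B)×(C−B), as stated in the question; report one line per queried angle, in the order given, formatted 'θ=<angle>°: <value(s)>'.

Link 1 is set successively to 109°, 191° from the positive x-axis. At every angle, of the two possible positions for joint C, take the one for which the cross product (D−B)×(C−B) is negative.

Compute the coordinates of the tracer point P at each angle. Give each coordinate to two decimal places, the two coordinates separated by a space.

A=(0,0), D=(6.00,0)
θ=109°: B = A + 2.00·(cos109°, sin109°) = (-0.6511, 1.8910)
θ=109°: |BD| = 6.9147
θ=109°: circle(B,7.00) ∩ circle(D,7.00): a=3.4574, h=6.0866
θ=109°:   candidates: C₊=(4.3390,6.8001) cross=42.087; C₋=(1.0099,-4.9090) cross=-42.087
θ=109°:   branch - wants cross < 0 → take C=(1.0099,-4.9090) (cross=-42.087)
θ=109°: ex = (C−B)/|BC| = (0.2373,-0.9714); ey = (0.9714,0.2373)
θ=109°: P = B + -2.21·ex + 3.23·ey = (1.9622,4.8044)
θ=191°: B = A + 2.00·(cos191°, sin191°) = (-1.9633, -0.3816)
θ=191°: |BD| = 7.9724
θ=191°: circle(B,7.00) ∩ circle(D,7.00): a=3.9862, h=5.7541
θ=191°:   candidates: C₊=(1.7429,5.5567) cross=45.874; C₋=(2.2938,-5.9384) cross=-45.874
θ=191°:   branch - wants cross < 0 → take C=(2.2938,-5.9384) (cross=-45.874)
θ=191°: ex = (C−B)/|BC| = (0.6082,-0.7938); ey = (0.7938,0.6082)
θ=191°: P = B + -2.21·ex + 3.23·ey = (-0.7432,3.3371)

θ=109°: 1.96 4.80
θ=191°: -0.74 3.34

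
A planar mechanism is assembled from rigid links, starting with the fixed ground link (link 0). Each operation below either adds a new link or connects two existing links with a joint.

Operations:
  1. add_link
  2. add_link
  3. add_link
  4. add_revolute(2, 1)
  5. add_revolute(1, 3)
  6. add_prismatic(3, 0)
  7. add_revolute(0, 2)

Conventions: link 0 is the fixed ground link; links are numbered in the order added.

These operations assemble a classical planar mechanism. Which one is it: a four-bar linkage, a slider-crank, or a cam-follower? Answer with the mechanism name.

links: 4 (incl. ground); joints: 3 revolute, 1 prismatic, 0 higher (cam) pair, forming one closed loop
4 links, 3 revolutes + 1 prismatic in one loop → slider-crank

slider-crank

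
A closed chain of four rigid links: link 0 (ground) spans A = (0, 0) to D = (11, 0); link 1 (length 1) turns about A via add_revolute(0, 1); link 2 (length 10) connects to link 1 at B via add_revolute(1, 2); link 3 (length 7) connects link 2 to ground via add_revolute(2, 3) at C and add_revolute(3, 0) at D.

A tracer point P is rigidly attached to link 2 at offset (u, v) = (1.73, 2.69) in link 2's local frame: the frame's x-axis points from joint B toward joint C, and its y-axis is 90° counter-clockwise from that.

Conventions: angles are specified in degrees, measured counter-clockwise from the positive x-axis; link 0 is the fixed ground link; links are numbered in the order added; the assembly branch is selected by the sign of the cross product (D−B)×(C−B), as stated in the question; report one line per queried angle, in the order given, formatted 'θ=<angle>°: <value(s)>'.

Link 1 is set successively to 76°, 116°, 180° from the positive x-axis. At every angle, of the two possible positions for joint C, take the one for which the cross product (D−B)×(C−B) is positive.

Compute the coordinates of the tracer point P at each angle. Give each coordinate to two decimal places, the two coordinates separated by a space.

A=(0,0), D=(11.00,0)
θ=76°: B = A + 1.00·(cos76°, sin76°) = (0.2419, 0.9703)
θ=76°: |BD| = 10.8017
θ=76°: circle(B,10.00) ∩ circle(D,7.00): a=7.7616, h=6.3054
θ=76°:   candidates: C₊=(8.5385,6.5530) cross=68.109; C₋=(7.4058,-6.0068) cross=-68.109
θ=76°:   branch + wants cross > 0 → take C=(8.5385,6.5530) (cross=68.109)
θ=76°: ex = (C−B)/|BC| = (0.8297,0.5583); ey = (-0.5583,0.8297)
θ=76°: P = B + 1.73·ex + 2.69·ey = (0.1755,4.1679)
θ=116°: B = A + 1.00·(cos116°, sin116°) = (-0.4384, 0.8988)
θ=116°: |BD| = 11.4736
θ=116°: circle(B,10.00) ∩ circle(D,7.00): a=7.9593, h=6.0539
θ=116°:   candidates: C₊=(7.9707,6.3106) cross=69.460; C₋=(7.0222,-5.7600) cross=-69.460
θ=116°:   branch + wants cross > 0 → take C=(7.9707,6.3106) (cross=69.460)
θ=116°: ex = (C−B)/|BC| = (0.8409,0.5412); ey = (-0.5412,0.8409)
θ=116°: P = B + 1.73·ex + 2.69·ey = (-0.4394,4.0971)
θ=180°: B = A + 1.00·(cos180°, sin180°) = (-1.0000, 0.0000)
θ=180°: |BD| = 12.0000
θ=180°: circle(B,10.00) ∩ circle(D,7.00): a=8.1250, h=5.8296
θ=180°:   candidates: C₊=(7.1250,5.8296) cross=69.955; C₋=(7.1250,-5.8296) cross=-69.955
θ=180°:   branch + wants cross > 0 → take C=(7.1250,5.8296) (cross=69.955)
θ=180°: ex = (C−B)/|BC| = (0.8125,0.5830); ey = (-0.5830,0.8125)
θ=180°: P = B + 1.73·ex + 2.69·ey = (-1.1625,3.1941)

θ=76°: 0.18 4.17
θ=116°: -0.44 4.10
θ=180°: -1.16 3.19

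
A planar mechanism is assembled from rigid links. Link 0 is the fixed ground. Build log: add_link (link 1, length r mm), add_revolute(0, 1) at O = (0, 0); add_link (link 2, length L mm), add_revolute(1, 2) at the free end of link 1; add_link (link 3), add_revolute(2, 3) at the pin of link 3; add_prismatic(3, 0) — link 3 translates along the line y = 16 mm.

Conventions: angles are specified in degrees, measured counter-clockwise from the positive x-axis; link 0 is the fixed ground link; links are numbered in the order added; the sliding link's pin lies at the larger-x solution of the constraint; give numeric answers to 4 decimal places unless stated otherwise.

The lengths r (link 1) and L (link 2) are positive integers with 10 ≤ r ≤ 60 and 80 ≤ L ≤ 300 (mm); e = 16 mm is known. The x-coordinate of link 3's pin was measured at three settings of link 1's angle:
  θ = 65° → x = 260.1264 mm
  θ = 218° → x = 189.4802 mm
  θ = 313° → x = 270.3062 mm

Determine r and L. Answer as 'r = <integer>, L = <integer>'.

constraint per measurement: (x − r cos θ)² + (r sin θ − e)² = L²
subtracting the θ₁ and θ₂ equations cancels the r² and L² terms:
r = (x₁² − x₂²) / (2[(x₁cos θ₁ + e sin θ₁) − (x₂cos θ₂ + e sin θ₂)]) = 56.0000 → r = 56
L² = (x₁ − r cos θ₁)² + (r sin θ₁ − e)² = 57121.0137 → L = 239.0000 → L = 239
check at θ₃=313°: x = 270.3062 (printed 270.3062) ✓

r = 56, L = 239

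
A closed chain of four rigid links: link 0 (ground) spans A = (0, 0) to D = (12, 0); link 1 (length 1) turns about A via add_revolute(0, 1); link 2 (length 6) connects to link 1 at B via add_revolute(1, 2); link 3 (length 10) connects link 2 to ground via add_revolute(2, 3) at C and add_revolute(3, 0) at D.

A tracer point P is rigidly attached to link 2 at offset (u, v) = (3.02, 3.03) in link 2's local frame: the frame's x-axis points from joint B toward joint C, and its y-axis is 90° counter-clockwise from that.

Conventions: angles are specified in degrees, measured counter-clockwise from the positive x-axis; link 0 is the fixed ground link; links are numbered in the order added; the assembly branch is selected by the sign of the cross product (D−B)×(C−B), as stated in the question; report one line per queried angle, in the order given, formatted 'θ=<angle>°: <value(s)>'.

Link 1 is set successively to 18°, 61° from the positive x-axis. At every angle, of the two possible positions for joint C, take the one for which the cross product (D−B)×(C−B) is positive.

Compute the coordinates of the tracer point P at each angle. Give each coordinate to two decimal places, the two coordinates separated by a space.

A=(0,0), D=(12.00,0)
θ=18°: B = A + 1.00·(cos18°, sin18°) = (0.9511, 0.3090)
θ=18°: |BD| = 11.0533
θ=18°: circle(B,6.00) ∩ circle(D,10.00): a=2.6316, h=5.3921
θ=18°:   candidates: C₊=(3.7323,5.6255) cross=59.600; C₋=(3.4308,-5.1546) cross=-59.600
θ=18°:   branch + wants cross > 0 → take C=(3.7323,5.6255) (cross=59.600)
θ=18°: ex = (C−B)/|BC| = (0.4635,0.8861); ey = (-0.8861,0.4635)
θ=18°: P = B + 3.02·ex + 3.03·ey = (-0.3338,4.3895)
θ=61°: B = A + 1.00·(cos61°, sin61°) = (0.4848, 0.8746)
θ=61°: |BD| = 11.5484
θ=61°: circle(B,6.00) ∩ circle(D,10.00): a=3.0032, h=5.1943
θ=61°:   candidates: C₊=(3.8728,5.8265) cross=59.986; C₋=(3.0860,-4.5322) cross=-59.986
θ=61°:   branch + wants cross > 0 → take C=(3.8728,5.8265) (cross=59.986)
θ=61°: ex = (C−B)/|BC| = (0.5647,0.8253); ey = (-0.8253,0.5647)
θ=61°: P = B + 3.02·ex + 3.03·ey = (-0.3106,5.0780)

θ=18°: -0.33 4.39
θ=61°: -0.31 5.08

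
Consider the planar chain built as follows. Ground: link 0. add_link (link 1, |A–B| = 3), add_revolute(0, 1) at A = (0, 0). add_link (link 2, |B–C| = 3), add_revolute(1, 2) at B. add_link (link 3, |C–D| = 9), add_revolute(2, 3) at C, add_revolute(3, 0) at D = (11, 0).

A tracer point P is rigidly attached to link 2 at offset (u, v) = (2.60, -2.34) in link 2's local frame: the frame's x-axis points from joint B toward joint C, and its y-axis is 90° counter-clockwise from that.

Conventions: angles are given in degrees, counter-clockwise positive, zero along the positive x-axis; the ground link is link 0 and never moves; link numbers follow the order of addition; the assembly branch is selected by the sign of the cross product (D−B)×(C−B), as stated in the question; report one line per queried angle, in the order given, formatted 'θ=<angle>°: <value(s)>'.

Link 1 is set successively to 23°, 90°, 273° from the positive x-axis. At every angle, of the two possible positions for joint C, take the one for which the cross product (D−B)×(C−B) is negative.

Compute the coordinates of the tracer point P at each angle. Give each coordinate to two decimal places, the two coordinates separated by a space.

A=(0,0), D=(11.00,0)
θ=23°: B = A + 3.00·(cos23°, sin23°) = (2.7615, 1.1722)
θ=23°: |BD| = 8.3215
θ=23°: circle(B,3.00) ∩ circle(D,9.00): a=-0.1654, h=2.9954
θ=23°:   candidates: C₊=(3.0197,4.1611) cross=24.926; C₋=(2.1758,-1.7701) cross=-24.926
θ=23°:   branch - wants cross < 0 → take C=(2.1758,-1.7701) (cross=-24.926)
θ=23°: ex = (C−B)/|BC| = (-0.1952,-0.9808); ey = (0.9808,-0.1952)
θ=23°: P = B + 2.60·ex + -2.34·ey = (-0.0411,-0.9209)
θ=90°: B = A + 3.00·(cos90°, sin90°) = (0.0000, 3.0000)
θ=90°: |BD| = 11.4018
θ=90°: circle(B,3.00) ∩ circle(D,9.00): a=2.5435, h=1.5908
θ=90°:   candidates: C₊=(2.8724,3.8656) cross=18.138; C₋=(2.0353,0.7960) cross=-18.138
θ=90°:   branch - wants cross < 0 → take C=(2.0353,0.7960) (cross=-18.138)
θ=90°: ex = (C−B)/|BC| = (0.6784,-0.7347); ey = (0.7347,0.6784)
θ=90°: P = B + 2.60·ex + -2.34·ey = (0.0448,-0.4977)
θ=273°: B = A + 3.00·(cos273°, sin273°) = (0.1570, -2.9959)
θ=273°: |BD| = 11.2493
θ=273°: circle(B,3.00) ∩ circle(D,9.00): a=2.4244, h=1.7670
θ=273°:   candidates: C₊=(2.0233,-0.6471) cross=19.877; C₋=(2.9644,-4.0534) cross=-19.877
θ=273°:   branch - wants cross < 0 → take C=(2.9644,-4.0534) (cross=-19.877)
θ=273°: ex = (C−B)/|BC| = (0.9358,-0.3525); ey = (0.3525,0.9358)
θ=273°: P = B + 2.60·ex + -2.34·ey = (1.7653,-6.1022)

θ=23°: -0.04 -0.92
θ=90°: 0.04 -0.50
θ=273°: 1.77 -6.10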